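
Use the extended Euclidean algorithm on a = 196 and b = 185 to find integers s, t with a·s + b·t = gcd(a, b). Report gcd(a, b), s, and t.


Euclidean algorithm on (196, 185) — divide until remainder is 0:
  196 = 1 · 185 + 11
  185 = 16 · 11 + 9
  11 = 1 · 9 + 2
  9 = 4 · 2 + 1
  2 = 2 · 1 + 0
gcd(196, 185) = 1.
Track Bezout coefficients alongside the remainders: start with r₀ = 196 = a·1 + b·0 (s = 1, t = 0) and r₁ = 185 = a·0 + b·1 (s = 0, t = 1); each new remainder r_{k+1} = r_{k-1} − q_k·r_k inherits s_{k+1} = s_{k-1} − q_k·s_k, t_{k+1} = t_{k-1} − q_k·t_k, so r_k = a·s_k + b·t_k at every step:
  q = 1: r = 11, s = 1 − 1·0 = 1, t = 0 − 1·1 = -1  (check: 196·1 + 185·(-1) = 11)
  q = 16: r = 9, s = 0 − 16·1 = -16, t = 1 − 16·(-1) = 17  (check: 196·(-16) + 185·17 = 9)
  q = 1: r = 2, s = 1 − 1·(-16) = 17, t = -1 − 1·17 = -18  (check: 196·17 + 185·(-18) = 2)
  q = 4: r = 1, s = -16 − 4·17 = -84, t = 17 − 4·(-18) = 89  (check: 196·(-84) + 185·89 = 1)
The row with r = 1 (the gcd) gives the Bezout coefficients s = -84, t = 89.
Result: 196 · (-84) + 185 · (89) = 1.

gcd(196, 185) = 1; s = -84, t = 89 (check: 196·(-84) + 185·89 = 1).


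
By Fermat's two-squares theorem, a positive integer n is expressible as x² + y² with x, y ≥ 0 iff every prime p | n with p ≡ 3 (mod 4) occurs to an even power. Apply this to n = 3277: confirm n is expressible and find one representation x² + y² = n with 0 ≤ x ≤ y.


Step 1: Factor n = 3277 = 29 · 113.
Step 2: Check the mod-4 condition on each prime factor: 29 ≡ 1 (mod 4), exponent 1; 113 ≡ 1 (mod 4), exponent 1.
All primes ≡ 3 (mod 4) appear to even exponent (or don't appear), so by the two-squares theorem n IS expressible as a sum of two squares.
Step 3: Build a representation. Here n = 29 · 113 is a product of primes ≡ 1 (mod 4). Each prime p ≡ 1 (mod 4) is itself a sum of two squares; find a² by testing p − a² for a perfect square:
  29: 29 − 1² = 28, 29 − 2² = 25 = 5² ⇒ 29 = 2² + 5².
  113: 113 − 1² = 112, 113 − 2² = 109, 113 − 3² = 104, 113 − 4² = 97, 113 − 5² = 88, 113 − 6² = 77, 113 − 7² = 64 = 8² ⇒ 113 = 7² + 8².
  Combine using the Brahmagupta–Fibonacci identity (a² + b²)(c² + d²) = (ac − bd)² + (ad + bc)² = (ac + bd)² + (ad − bc)²:
  29 · 113 = 3277: from (2² + 5²)(7² + 8²), take (2·7 − 5·8, 2·8 + 5·7) = (14 − 40, 16 + 35) = (-26, 51); dropping signs (only squares matter) gives (26, 51); check 26² + 51² = 676 + 2601 = 3277 ✓.
Step 4: Order so x ≤ y and verify: 26² + 51² = 676 + 2601 = 3277 = n. ✓

n = 3277 = 26² + 51² (one valid representation with x ≤ y).


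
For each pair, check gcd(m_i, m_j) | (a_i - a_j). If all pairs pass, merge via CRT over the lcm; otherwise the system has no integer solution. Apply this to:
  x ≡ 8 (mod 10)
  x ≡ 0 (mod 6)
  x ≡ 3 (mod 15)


Moduli 10, 6, 15 are not pairwise coprime, so CRT works modulo lcm(m_i) when all pairwise compatibility conditions hold.
Pairwise compatibility: gcd(m_i, m_j) must divide a_i - a_j for every pair.
Merge one congruence at a time:
  Start: x ≡ 8 (mod 10).
  Combine with x ≡ 0 (mod 6): gcd(10, 6) = 2; 0 - 8 = -8, which IS divisible by 2, so compatible.
    Write x = 8 + 10·t and substitute into x ≡ 0 (mod 6): 10·t ≡ 0 − 8 = -8 (mod 6).
    Divide the congruence (and modulus) by g = 2: 5·t ≡ -4 (mod 3).
    Reduce coefficients mod 3: 2·t ≡ 2 (mod 3).
    The inverse of 2 mod 3 is 2 (since 2·2 = 4 = 1·3 + 1), so t ≡ 2·2 = 4 ≡ 1 (mod 3).
    Then x = 8 + 10·1 = 18, valid modulo lcm(10, 6) = 30: x ≡ 18 (mod 30).
  Combine with x ≡ 3 (mod 15): gcd(30, 15) = 15; 3 - 18 = -15, which IS divisible by 15, so compatible.
    Write x = 18 + 30·t and substitute into x ≡ 3 (mod 15): 30·t ≡ 3 − 18 = -15 (mod 15).
    Divide the congruence (and modulus) by g = 15: 2·t ≡ -1 (mod 1).
    Modulo 1 every t works; take t = 0.
    Then x = 18 + 30·0 = 18, valid modulo lcm(30, 15) = 30: x ≡ 18 (mod 30).
Verify: 18 mod 10 = 8, 18 mod 6 = 0, 18 mod 15 = 3.

x ≡ 18 (mod 30).


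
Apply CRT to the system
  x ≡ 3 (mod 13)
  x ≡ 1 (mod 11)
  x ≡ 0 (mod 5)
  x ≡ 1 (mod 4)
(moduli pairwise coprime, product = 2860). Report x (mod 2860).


Product of moduli M = 13 · 11 · 5 · 4 = 2860.
Merge one congruence at a time:
  Start: x ≡ 3 (mod 13).
  Combine with x ≡ 1 (mod 11); new modulus lcm = 143.
    Write x = 3 + 13·t and substitute into x ≡ 1 (mod 11): 13·t ≡ 1 − 3 = -2 (mod 11).
    Reduce coefficients mod 11: 2·t ≡ 9 (mod 11).
    The inverse of 2 mod 11 is 6 (since 2·6 = 12 = 1·11 + 1), so t ≡ 6·9 = 54 ≡ 10 (mod 11).
    Then x = 3 + 13·10 = 133, valid modulo lcm(13, 11) = 143: x ≡ 133 (mod 143).
  Combine with x ≡ 0 (mod 5); new modulus lcm = 715.
    Write x = 133 + 143·t and substitute into x ≡ 0 (mod 5): 143·t ≡ 0 − 133 = -133 (mod 5).
    Reduce coefficients mod 5: 3·t ≡ 2 (mod 5).
    The inverse of 3 mod 5 is 2 (since 3·2 = 6 = 1·5 + 1), so t ≡ 2·2 = 4 ≡ 4 (mod 5).
    Then x = 133 + 143·4 = 705, valid modulo lcm(143, 5) = 715: x ≡ 705 (mod 715).
  Combine with x ≡ 1 (mod 4); new modulus lcm = 2860.
    Write x = 705 + 715·t and substitute into x ≡ 1 (mod 4): 715·t ≡ 1 − 705 = -704 (mod 4).
    Reduce coefficients mod 4: 3·t ≡ 0 (mod 4).
    The inverse of 3 mod 4 is 3 (since 3·3 = 9 = 2·4 + 1), so t ≡ 3·0 = 0 ≡ 0 (mod 4).
    Then x = 705 + 715·0 = 705, valid modulo lcm(715, 4) = 2860: x ≡ 705 (mod 2860).
Verify against each original: 705 mod 13 = 3, 705 mod 11 = 1, 705 mod 5 = 0, 705 mod 4 = 1.

x ≡ 705 (mod 2860).


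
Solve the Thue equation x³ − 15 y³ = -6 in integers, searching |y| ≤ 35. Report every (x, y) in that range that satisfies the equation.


The equation is x³ - 15y³ = -6. For fixed y, x³ = 15·y³ − 6, so a solution requires the RHS to be a perfect cube.
Strategy: iterate y from -35 to 35, compute RHS = 15·y³ − 6, and check whether it is a (positive or negative) perfect cube.
Check small values of y:
  y = 0: RHS = -6 is not a perfect cube.
  y = 1: RHS = 9 is not a perfect cube.
  y = -1: RHS = -21 is not a perfect cube.
  y = 2: RHS = 114 is not a perfect cube.
  y = -2: RHS = -126 is not a perfect cube.
  y = 3: RHS = 399 is not a perfect cube.
  y = -3: RHS = -411 is not a perfect cube.
Continuing the search up to |y| = 35 finds no solutions either.
No (x, y) in the scanned range satisfies the equation.

No integer solutions with |y| ≤ 35.


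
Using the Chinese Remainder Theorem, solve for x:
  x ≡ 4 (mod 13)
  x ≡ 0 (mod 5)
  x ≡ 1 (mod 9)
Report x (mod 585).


Moduli 13, 5, 9 are pairwise coprime; by CRT there is a unique solution modulo M = 13 · 5 · 9 = 585.
Solve pairwise, accumulating the modulus:
  Start with x ≡ 4 (mod 13).
  Combine with x ≡ 0 (mod 5): since gcd(13, 5) = 1, we get a unique residue mod 65.
    Write x = 4 + 13·t and substitute into x ≡ 0 (mod 5): 13·t ≡ 0 − 4 = -4 (mod 5).
    Reduce coefficients mod 5: 3·t ≡ 1 (mod 5).
    The inverse of 3 mod 5 is 2 (since 3·2 = 6 = 1·5 + 1), so t ≡ 2·1 = 2 ≡ 2 (mod 5).
    Then x = 4 + 13·2 = 30, valid modulo lcm(13, 5) = 65: x ≡ 30 (mod 65).
  Combine with x ≡ 1 (mod 9): since gcd(65, 9) = 1, we get a unique residue mod 585.
    Write x = 30 + 65·t and substitute into x ≡ 1 (mod 9): 65·t ≡ 1 − 30 = -29 (mod 9).
    Reduce coefficients mod 9: 2·t ≡ 7 (mod 9).
    The inverse of 2 mod 9 is 5 (since 2·5 = 10 = 1·9 + 1), so t ≡ 5·7 = 35 ≡ 8 (mod 9).
    Then x = 30 + 65·8 = 550, valid modulo lcm(65, 9) = 585: x ≡ 550 (mod 585).
Verify: 550 mod 13 = 4 ✓, 550 mod 5 = 0 ✓, 550 mod 9 = 1 ✓.

x ≡ 550 (mod 585).


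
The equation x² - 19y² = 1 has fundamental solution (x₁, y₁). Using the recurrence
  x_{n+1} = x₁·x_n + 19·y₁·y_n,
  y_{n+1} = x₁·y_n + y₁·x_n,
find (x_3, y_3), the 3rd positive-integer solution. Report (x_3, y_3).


Step 1: Find the fundamental solution (x₁, y₁) of x² - 19y² = 1.
  Expand √19 as a continued fraction. a₀ = ⌊√19⌋ = 4; iterate m_{k+1} = d_k·a_k − m_k, d_{k+1} = (19 − m_{k+1}²)/d_k, a_{k+1} = ⌊(a₀ + m_{k+1})/d_{k+1}⌋ (starting m₀ = 0, d₀ = 1), with convergents p_k = a_k·p_{k-1} + p_{k-2}, q_k = a_k·q_{k-1} + q_{k-2} (p₋₁ = 1, q₋₁ = 0):
  k = 0: a₀ = 4; p₀/q₀ = 4/1; p₀² − 19·q₀² = 16 − 19 = -3.
  k = 1: m = 4, d = 3, a = ⌊(4 + 4)/3⌋ = 2; p/q = (2·4 + 1)/(2·1 + 0) = 9/2; p² − 19·q² = 81 − 76 = 5.
  k = 2: m = 2, d = 5, a = ⌊(4 + 2)/5⌋ = 1; p/q = (1·9 + 4)/(1·2 + 1) = 13/3; p² − 19·q² = 169 − 171 = -2.
  k = 3: m = 3, d = 2, a = ⌊(4 + 3)/2⌋ = 3; p/q = (3·13 + 9)/(3·3 + 2) = 48/11; p² − 19·q² = 2304 − 2299 = 5.
  k = 4: m = 3, d = 5, a = ⌊(4 + 3)/5⌋ = 1; p/q = (1·48 + 13)/(1·11 + 3) = 61/14; p² − 19·q² = 3721 − 3724 = -3.
  k = 5: m = 2, d = 3, a = ⌊(4 + 2)/3⌋ = 2; p/q = (2·61 + 48)/(2·14 + 11) = 170/39; p² − 19·q² = 28900 − 28899 = 1.
  The first convergent with p² − 19·q² = 1 gives the fundamental solution (x₁, y₁) = (170, 39).
Step 2: Apply the recurrence (x_{n+1}, y_{n+1}) = (x₁x_n + 19y₁y_n, x₁y_n + y₁x_n) repeatedly.
  From (x_1, y_1) = (170, 39): x_2 = 170·170 + 19·39·39 = 57799; y_2 = 170·39 + 39·170 = 13260.
  From (x_2, y_2) = (57799, 13260): x_3 = 170·57799 + 19·39·13260 = 19651490; y_3 = 170·13260 + 39·57799 = 4508361.
Step 3: Verify x_3² - 19·y_3² = 386181059220100 - 386181059220099 = 1 (should be 1). ✓

(x_1, y_1) = (170, 39); (x_3, y_3) = (19651490, 4508361).


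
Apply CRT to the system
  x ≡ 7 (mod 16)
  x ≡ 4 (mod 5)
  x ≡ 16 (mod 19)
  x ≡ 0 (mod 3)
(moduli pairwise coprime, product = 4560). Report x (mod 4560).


Product of moduli M = 16 · 5 · 19 · 3 = 4560.
Merge one congruence at a time:
  Start: x ≡ 7 (mod 16).
  Combine with x ≡ 4 (mod 5); new modulus lcm = 80.
    Write x = 7 + 16·t and substitute into x ≡ 4 (mod 5): 16·t ≡ 4 − 7 = -3 (mod 5).
    Reduce coefficients mod 5: 1·t ≡ 2 (mod 5).
    So t ≡ 2 (mod 5).
    Then x = 7 + 16·2 = 39, valid modulo lcm(16, 5) = 80: x ≡ 39 (mod 80).
  Combine with x ≡ 16 (mod 19); new modulus lcm = 1520.
    Write x = 39 + 80·t and substitute into x ≡ 16 (mod 19): 80·t ≡ 16 − 39 = -23 (mod 19).
    Reduce coefficients mod 19: 4·t ≡ 15 (mod 19).
    The inverse of 4 mod 19 is 5 (since 4·5 = 20 = 1·19 + 1), so t ≡ 5·15 = 75 ≡ 18 (mod 19).
    Then x = 39 + 80·18 = 1479, valid modulo lcm(80, 19) = 1520: x ≡ 1479 (mod 1520).
  Combine with x ≡ 0 (mod 3); new modulus lcm = 4560.
    Write x = 1479 + 1520·t and substitute into x ≡ 0 (mod 3): 1520·t ≡ 0 − 1479 = -1479 (mod 3).
    Reduce coefficients mod 3: 2·t ≡ 0 (mod 3).
    The inverse of 2 mod 3 is 2 (since 2·2 = 4 = 1·3 + 1), so t ≡ 2·0 = 0 ≡ 0 (mod 3).
    Then x = 1479 + 1520·0 = 1479, valid modulo lcm(1520, 3) = 4560: x ≡ 1479 (mod 4560).
Verify against each original: 1479 mod 16 = 7, 1479 mod 5 = 4, 1479 mod 19 = 16, 1479 mod 3 = 0.

x ≡ 1479 (mod 4560).


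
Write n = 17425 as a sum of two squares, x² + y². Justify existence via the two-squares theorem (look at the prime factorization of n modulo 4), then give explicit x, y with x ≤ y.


Step 1: Factor n = 17425 = 5^2 · 17 · 41.
Step 2: Check the mod-4 condition on each prime factor: 5 ≡ 1 (mod 4), exponent 2; 17 ≡ 1 (mod 4), exponent 1; 41 ≡ 1 (mod 4), exponent 1.
All primes ≡ 3 (mod 4) appear to even exponent (or don't appear), so by the two-squares theorem n IS expressible as a sum of two squares.
Step 3: Build a representation. Group n = k² · m with k = 5 and m = 17 · 41 = 697 (a product of primes ≡ 1 (mod 4)); a representation of m scales to one of n via (k·x)² + (k·y)² = k²(x² + y²). Each prime p ≡ 1 (mod 4) is itself a sum of two squares; find a² by testing p − a² for a perfect square:
  17: 17 − 1² = 16 = 4² ⇒ 17 = 1² + 4².
  41: 41 − 1² = 40, 41 − 2² = 37, 41 − 3² = 32, 41 − 4² = 25 = 5² ⇒ 41 = 4² + 5².
  Combine using the Brahmagupta–Fibonacci identity (a² + b²)(c² + d²) = (ac − bd)² + (ad + bc)² = (ac + bd)² + (ad − bc)²:
  17 · 41 = 697: from (1² + 4²)(4² + 5²), take (1·4 − 4·5, 1·5 + 4·4) = (4 − 20, 5 + 16) = (-16, 21); dropping signs (only squares matter) gives (16, 21); check 16² + 21² = 256 + 441 = 697 ✓.
  Scale by k = 5: (5·16, 5·21) = (80, 105).
Step 4: Order so x ≤ y and verify: 80² + 105² = 6400 + 11025 = 17425 = n. ✓

n = 17425 = 80² + 105² (one valid representation with x ≤ y).


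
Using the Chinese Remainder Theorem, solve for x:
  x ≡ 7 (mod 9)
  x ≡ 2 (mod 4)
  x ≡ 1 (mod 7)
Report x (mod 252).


Moduli 9, 4, 7 are pairwise coprime; by CRT there is a unique solution modulo M = 9 · 4 · 7 = 252.
Solve pairwise, accumulating the modulus:
  Start with x ≡ 7 (mod 9).
  Combine with x ≡ 2 (mod 4): since gcd(9, 4) = 1, we get a unique residue mod 36.
    Write x = 7 + 9·t and substitute into x ≡ 2 (mod 4): 9·t ≡ 2 − 7 = -5 (mod 4).
    Reduce coefficients mod 4: 1·t ≡ 3 (mod 4).
    So t ≡ 3 (mod 4).
    Then x = 7 + 9·3 = 34, valid modulo lcm(9, 4) = 36: x ≡ 34 (mod 36).
  Combine with x ≡ 1 (mod 7): since gcd(36, 7) = 1, we get a unique residue mod 252.
    Write x = 34 + 36·t and substitute into x ≡ 1 (mod 7): 36·t ≡ 1 − 34 = -33 (mod 7).
    Reduce coefficients mod 7: 1·t ≡ 2 (mod 7).
    So t ≡ 2 (mod 7).
    Then x = 34 + 36·2 = 106, valid modulo lcm(36, 7) = 252: x ≡ 106 (mod 252).
Verify: 106 mod 9 = 7 ✓, 106 mod 4 = 2 ✓, 106 mod 7 = 1 ✓.

x ≡ 106 (mod 252).


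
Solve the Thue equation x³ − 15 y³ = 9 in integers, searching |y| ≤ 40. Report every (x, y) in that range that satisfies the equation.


The equation is x³ - 15y³ = 9. For fixed y, x³ = 15·y³ + 9, so a solution requires the RHS to be a perfect cube.
Strategy: iterate y from -40 to 40, compute RHS = 15·y³ + 9, and check whether it is a (positive or negative) perfect cube.
Check small values of y:
  y = 0: RHS = 9 is not a perfect cube.
  y = 1: RHS = 24 is not a perfect cube.
  y = -1: RHS = -6 is not a perfect cube.
  y = 2: RHS = 129 is not a perfect cube.
  y = -2: RHS = -111 is not a perfect cube.
  y = 3: RHS = 414 is not a perfect cube.
  y = -3: RHS = -396 is not a perfect cube.
Continuing the search up to |y| = 40 finds no solutions either.
No (x, y) in the scanned range satisfies the equation.

No integer solutions with |y| ≤ 40.


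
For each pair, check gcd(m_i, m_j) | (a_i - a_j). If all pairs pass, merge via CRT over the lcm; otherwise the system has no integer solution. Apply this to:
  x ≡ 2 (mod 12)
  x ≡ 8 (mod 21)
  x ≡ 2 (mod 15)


Moduli 12, 21, 15 are not pairwise coprime, so CRT works modulo lcm(m_i) when all pairwise compatibility conditions hold.
Pairwise compatibility: gcd(m_i, m_j) must divide a_i - a_j for every pair.
Merge one congruence at a time:
  Start: x ≡ 2 (mod 12).
  Combine with x ≡ 8 (mod 21): gcd(12, 21) = 3; 8 - 2 = 6, which IS divisible by 3, so compatible.
    Write x = 2 + 12·t and substitute into x ≡ 8 (mod 21): 12·t ≡ 8 − 2 = 6 (mod 21).
    Divide the congruence (and modulus) by g = 3: 4·t ≡ 2 (mod 7).
    The inverse of 4 mod 7 is 2 (since 4·2 = 8 = 1·7 + 1), so t ≡ 2·2 = 4 ≡ 4 (mod 7).
    Then x = 2 + 12·4 = 50, valid modulo lcm(12, 21) = 84: x ≡ 50 (mod 84).
  Combine with x ≡ 2 (mod 15): gcd(84, 15) = 3; 2 - 50 = -48, which IS divisible by 3, so compatible.
    Write x = 50 + 84·t and substitute into x ≡ 2 (mod 15): 84·t ≡ 2 − 50 = -48 (mod 15).
    Divide the congruence (and modulus) by g = 3: 28·t ≡ -16 (mod 5).
    Reduce coefficients mod 5: 3·t ≡ 4 (mod 5).
    The inverse of 3 mod 5 is 2 (since 3·2 = 6 = 1·5 + 1), so t ≡ 2·4 = 8 ≡ 3 (mod 5).
    Then x = 50 + 84·3 = 302, valid modulo lcm(84, 15) = 420: x ≡ 302 (mod 420).
Verify: 302 mod 12 = 2, 302 mod 21 = 8, 302 mod 15 = 2.

x ≡ 302 (mod 420).


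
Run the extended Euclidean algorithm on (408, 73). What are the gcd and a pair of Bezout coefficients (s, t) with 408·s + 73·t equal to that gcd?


Euclidean algorithm on (408, 73) — divide until remainder is 0:
  408 = 5 · 73 + 43
  73 = 1 · 43 + 30
  43 = 1 · 30 + 13
  30 = 2 · 13 + 4
  13 = 3 · 4 + 1
  4 = 4 · 1 + 0
gcd(408, 73) = 1.
Track Bezout coefficients alongside the remainders: start with r₀ = 408 = a·1 + b·0 (s = 1, t = 0) and r₁ = 73 = a·0 + b·1 (s = 0, t = 1); each new remainder r_{k+1} = r_{k-1} − q_k·r_k inherits s_{k+1} = s_{k-1} − q_k·s_k, t_{k+1} = t_{k-1} − q_k·t_k, so r_k = a·s_k + b·t_k at every step:
  q = 5: r = 43, s = 1 − 5·0 = 1, t = 0 − 5·1 = -5  (check: 408·1 + 73·(-5) = 43)
  q = 1: r = 30, s = 0 − 1·1 = -1, t = 1 − 1·(-5) = 6  (check: 408·(-1) + 73·6 = 30)
  q = 1: r = 13, s = 1 − 1·(-1) = 2, t = -5 − 1·6 = -11  (check: 408·2 + 73·(-11) = 13)
  q = 2: r = 4, s = -1 − 2·2 = -5, t = 6 − 2·(-11) = 28  (check: 408·(-5) + 73·28 = 4)
  q = 3: r = 1, s = 2 − 3·(-5) = 17, t = -11 − 3·28 = -95  (check: 408·17 + 73·(-95) = 1)
The row with r = 1 (the gcd) gives the Bezout coefficients s = 17, t = -95.
Result: 408 · (17) + 73 · (-95) = 1.

gcd(408, 73) = 1; s = 17, t = -95 (check: 408·17 + 73·(-95) = 1).


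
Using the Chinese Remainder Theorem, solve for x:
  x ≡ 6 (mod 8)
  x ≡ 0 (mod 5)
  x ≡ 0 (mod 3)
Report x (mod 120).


Moduli 8, 5, 3 are pairwise coprime; by CRT there is a unique solution modulo M = 8 · 5 · 3 = 120.
Solve pairwise, accumulating the modulus:
  Start with x ≡ 6 (mod 8).
  Combine with x ≡ 0 (mod 5): since gcd(8, 5) = 1, we get a unique residue mod 40.
    Write x = 6 + 8·t and substitute into x ≡ 0 (mod 5): 8·t ≡ 0 − 6 = -6 (mod 5).
    Reduce coefficients mod 5: 3·t ≡ 4 (mod 5).
    The inverse of 3 mod 5 is 2 (since 3·2 = 6 = 1·5 + 1), so t ≡ 2·4 = 8 ≡ 3 (mod 5).
    Then x = 6 + 8·3 = 30, valid modulo lcm(8, 5) = 40: x ≡ 30 (mod 40).
  Combine with x ≡ 0 (mod 3): since gcd(40, 3) = 1, we get a unique residue mod 120.
    Write x = 30 + 40·t and substitute into x ≡ 0 (mod 3): 40·t ≡ 0 − 30 = -30 (mod 3).
    Reduce coefficients mod 3: 1·t ≡ 0 (mod 3).
    So t ≡ 0 (mod 3).
    Then x = 30 + 40·0 = 30, valid modulo lcm(40, 3) = 120: x ≡ 30 (mod 120).
Verify: 30 mod 8 = 6 ✓, 30 mod 5 = 0 ✓, 30 mod 3 = 0 ✓.

x ≡ 30 (mod 120).


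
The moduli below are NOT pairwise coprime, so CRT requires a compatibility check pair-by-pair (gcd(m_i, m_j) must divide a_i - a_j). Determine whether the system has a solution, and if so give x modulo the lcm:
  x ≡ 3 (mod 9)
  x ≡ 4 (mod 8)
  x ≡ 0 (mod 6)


Moduli 9, 8, 6 are not pairwise coprime, so CRT works modulo lcm(m_i) when all pairwise compatibility conditions hold.
Pairwise compatibility: gcd(m_i, m_j) must divide a_i - a_j for every pair.
Merge one congruence at a time:
  Start: x ≡ 3 (mod 9).
  Combine with x ≡ 4 (mod 8): gcd(9, 8) = 1; 4 - 3 = 1, which IS divisible by 1, so compatible.
    Write x = 3 + 9·t and substitute into x ≡ 4 (mod 8): 9·t ≡ 4 − 3 = 1 (mod 8).
    Reduce coefficients mod 8: 1·t ≡ 1 (mod 8).
    So t ≡ 1 (mod 8).
    Then x = 3 + 9·1 = 12, valid modulo lcm(9, 8) = 72: x ≡ 12 (mod 72).
  Combine with x ≡ 0 (mod 6): gcd(72, 6) = 6; 0 - 12 = -12, which IS divisible by 6, so compatible.
    Write x = 12 + 72·t and substitute into x ≡ 0 (mod 6): 72·t ≡ 0 − 12 = -12 (mod 6).
    Divide the congruence (and modulus) by g = 6: 12·t ≡ -2 (mod 1).
    Modulo 1 every t works; take t = 0.
    Then x = 12 + 72·0 = 12, valid modulo lcm(72, 6) = 72: x ≡ 12 (mod 72).
Verify: 12 mod 9 = 3, 12 mod 8 = 4, 12 mod 6 = 0.

x ≡ 12 (mod 72).


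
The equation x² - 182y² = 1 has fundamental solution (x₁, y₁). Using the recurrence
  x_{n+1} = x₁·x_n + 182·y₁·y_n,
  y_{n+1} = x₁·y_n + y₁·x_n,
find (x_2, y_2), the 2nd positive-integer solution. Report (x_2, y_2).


Step 1: Find the fundamental solution (x₁, y₁) of x² - 182y² = 1.
  Expand √182 as a continued fraction. a₀ = ⌊√182⌋ = 13; iterate m_{k+1} = d_k·a_k − m_k, d_{k+1} = (182 − m_{k+1}²)/d_k, a_{k+1} = ⌊(a₀ + m_{k+1})/d_{k+1}⌋ (starting m₀ = 0, d₀ = 1), with convergents p_k = a_k·p_{k-1} + p_{k-2}, q_k = a_k·q_{k-1} + q_{k-2} (p₋₁ = 1, q₋₁ = 0):
  k = 0: a₀ = 13; p₀/q₀ = 13/1; p₀² − 182·q₀² = 169 − 182 = -13.
  k = 1: m = 13, d = 13, a = ⌊(13 + 13)/13⌋ = 2; p/q = (2·13 + 1)/(2·1 + 0) = 27/2; p² − 182·q² = 729 − 728 = 1.
  The first convergent with p² − 182·q² = 1 gives the fundamental solution (x₁, y₁) = (27, 2).
Step 2: Apply the recurrence (x_{n+1}, y_{n+1}) = (x₁x_n + 182y₁y_n, x₁y_n + y₁x_n) repeatedly.
  From (x_1, y_1) = (27, 2): x_2 = 27·27 + 182·2·2 = 1457; y_2 = 27·2 + 2·27 = 108.
Step 3: Verify x_2² - 182·y_2² = 2122849 - 2122848 = 1 (should be 1). ✓

(x_1, y_1) = (27, 2); (x_2, y_2) = (1457, 108).


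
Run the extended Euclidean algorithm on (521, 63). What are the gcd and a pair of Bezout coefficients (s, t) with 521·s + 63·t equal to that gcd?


Euclidean algorithm on (521, 63) — divide until remainder is 0:
  521 = 8 · 63 + 17
  63 = 3 · 17 + 12
  17 = 1 · 12 + 5
  12 = 2 · 5 + 2
  5 = 2 · 2 + 1
  2 = 2 · 1 + 0
gcd(521, 63) = 1.
Track Bezout coefficients alongside the remainders: start with r₀ = 521 = a·1 + b·0 (s = 1, t = 0) and r₁ = 63 = a·0 + b·1 (s = 0, t = 1); each new remainder r_{k+1} = r_{k-1} − q_k·r_k inherits s_{k+1} = s_{k-1} − q_k·s_k, t_{k+1} = t_{k-1} − q_k·t_k, so r_k = a·s_k + b·t_k at every step:
  q = 8: r = 17, s = 1 − 8·0 = 1, t = 0 − 8·1 = -8  (check: 521·1 + 63·(-8) = 17)
  q = 3: r = 12, s = 0 − 3·1 = -3, t = 1 − 3·(-8) = 25  (check: 521·(-3) + 63·25 = 12)
  q = 1: r = 5, s = 1 − 1·(-3) = 4, t = -8 − 1·25 = -33  (check: 521·4 + 63·(-33) = 5)
  q = 2: r = 2, s = -3 − 2·4 = -11, t = 25 − 2·(-33) = 91  (check: 521·(-11) + 63·91 = 2)
  q = 2: r = 1, s = 4 − 2·(-11) = 26, t = -33 − 2·91 = -215  (check: 521·26 + 63·(-215) = 1)
The row with r = 1 (the gcd) gives the Bezout coefficients s = 26, t = -215.
Result: 521 · (26) + 63 · (-215) = 1.

gcd(521, 63) = 1; s = 26, t = -215 (check: 521·26 + 63·(-215) = 1).


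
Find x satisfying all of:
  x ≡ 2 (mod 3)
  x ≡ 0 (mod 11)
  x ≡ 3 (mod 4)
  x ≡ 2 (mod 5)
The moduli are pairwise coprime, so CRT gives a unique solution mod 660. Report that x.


Product of moduli M = 3 · 11 · 4 · 5 = 660.
Merge one congruence at a time:
  Start: x ≡ 2 (mod 3).
  Combine with x ≡ 0 (mod 11); new modulus lcm = 33.
    Write x = 2 + 3·t and substitute into x ≡ 0 (mod 11): 3·t ≡ 0 − 2 = -2 (mod 11).
    Reduce coefficients mod 11: 3·t ≡ 9 (mod 11).
    The inverse of 3 mod 11 is 4 (since 3·4 = 12 = 1·11 + 1), so t ≡ 4·9 = 36 ≡ 3 (mod 11).
    Then x = 2 + 3·3 = 11, valid modulo lcm(3, 11) = 33: x ≡ 11 (mod 33).
  Combine with x ≡ 3 (mod 4); new modulus lcm = 132.
    Write x = 11 + 33·t and substitute into x ≡ 3 (mod 4): 33·t ≡ 3 − 11 = -8 (mod 4).
    Reduce coefficients mod 4: 1·t ≡ 0 (mod 4).
    So t ≡ 0 (mod 4).
    Then x = 11 + 33·0 = 11, valid modulo lcm(33, 4) = 132: x ≡ 11 (mod 132).
  Combine with x ≡ 2 (mod 5); new modulus lcm = 660.
    Write x = 11 + 132·t and substitute into x ≡ 2 (mod 5): 132·t ≡ 2 − 11 = -9 (mod 5).
    Reduce coefficients mod 5: 2·t ≡ 1 (mod 5).
    The inverse of 2 mod 5 is 3 (since 2·3 = 6 = 1·5 + 1), so t ≡ 3·1 = 3 ≡ 3 (mod 5).
    Then x = 11 + 132·3 = 407, valid modulo lcm(132, 5) = 660: x ≡ 407 (mod 660).
Verify against each original: 407 mod 3 = 2, 407 mod 11 = 0, 407 mod 4 = 3, 407 mod 5 = 2.

x ≡ 407 (mod 660).


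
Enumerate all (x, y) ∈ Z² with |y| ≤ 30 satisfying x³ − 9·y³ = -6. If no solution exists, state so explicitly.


The equation is x³ - 9y³ = -6. For fixed y, x³ = 9·y³ − 6, so a solution requires the RHS to be a perfect cube.
Strategy: iterate y from -30 to 30, compute RHS = 9·y³ − 6, and check whether it is a (positive or negative) perfect cube.
Check small values of y:
  y = 0: RHS = -6 is not a perfect cube.
  y = 1: RHS = 3 is not a perfect cube.
  y = -1: RHS = -15 is not a perfect cube.
  y = 2: RHS = 66 is not a perfect cube.
  y = -2: RHS = -78 is not a perfect cube.
  y = 3: RHS = 237 is not a perfect cube.
  y = -3: RHS = -249 is not a perfect cube.
Continuing the search up to |y| = 30 finds no solutions either.
No (x, y) in the scanned range satisfies the equation.

No integer solutions with |y| ≤ 30.


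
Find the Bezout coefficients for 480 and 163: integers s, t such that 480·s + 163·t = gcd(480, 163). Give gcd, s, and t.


Euclidean algorithm on (480, 163) — divide until remainder is 0:
  480 = 2 · 163 + 154
  163 = 1 · 154 + 9
  154 = 17 · 9 + 1
  9 = 9 · 1 + 0
gcd(480, 163) = 1.
Track Bezout coefficients alongside the remainders: start with r₀ = 480 = a·1 + b·0 (s = 1, t = 0) and r₁ = 163 = a·0 + b·1 (s = 0, t = 1); each new remainder r_{k+1} = r_{k-1} − q_k·r_k inherits s_{k+1} = s_{k-1} − q_k·s_k, t_{k+1} = t_{k-1} − q_k·t_k, so r_k = a·s_k + b·t_k at every step:
  q = 2: r = 154, s = 1 − 2·0 = 1, t = 0 − 2·1 = -2  (check: 480·1 + 163·(-2) = 154)
  q = 1: r = 9, s = 0 − 1·1 = -1, t = 1 − 1·(-2) = 3  (check: 480·(-1) + 163·3 = 9)
  q = 17: r = 1, s = 1 − 17·(-1) = 18, t = -2 − 17·3 = -53  (check: 480·18 + 163·(-53) = 1)
The row with r = 1 (the gcd) gives the Bezout coefficients s = 18, t = -53.
Result: 480 · (18) + 163 · (-53) = 1.

gcd(480, 163) = 1; s = 18, t = -53 (check: 480·18 + 163·(-53) = 1).


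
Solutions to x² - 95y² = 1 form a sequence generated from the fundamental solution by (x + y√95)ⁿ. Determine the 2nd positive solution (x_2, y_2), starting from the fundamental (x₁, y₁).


Step 1: Find the fundamental solution (x₁, y₁) of x² - 95y² = 1.
  Expand √95 as a continued fraction. a₀ = ⌊√95⌋ = 9; iterate m_{k+1} = d_k·a_k − m_k, d_{k+1} = (95 − m_{k+1}²)/d_k, a_{k+1} = ⌊(a₀ + m_{k+1})/d_{k+1}⌋ (starting m₀ = 0, d₀ = 1), with convergents p_k = a_k·p_{k-1} + p_{k-2}, q_k = a_k·q_{k-1} + q_{k-2} (p₋₁ = 1, q₋₁ = 0):
  k = 0: a₀ = 9; p₀/q₀ = 9/1; p₀² − 95·q₀² = 81 − 95 = -14.
  k = 1: m = 9, d = 14, a = ⌊(9 + 9)/14⌋ = 1; p/q = (1·9 + 1)/(1·1 + 0) = 10/1; p² − 95·q² = 100 − 95 = 5.
  k = 2: m = 5, d = 5, a = ⌊(9 + 5)/5⌋ = 2; p/q = (2·10 + 9)/(2·1 + 1) = 29/3; p² − 95·q² = 841 − 855 = -14.
  k = 3: m = 5, d = 14, a = ⌊(9 + 5)/14⌋ = 1; p/q = (1·29 + 10)/(1·3 + 1) = 39/4; p² − 95·q² = 1521 − 1520 = 1.
  The first convergent with p² − 95·q² = 1 gives the fundamental solution (x₁, y₁) = (39, 4).
Step 2: Apply the recurrence (x_{n+1}, y_{n+1}) = (x₁x_n + 95y₁y_n, x₁y_n + y₁x_n) repeatedly.
  From (x_1, y_1) = (39, 4): x_2 = 39·39 + 95·4·4 = 3041; y_2 = 39·4 + 4·39 = 312.
Step 3: Verify x_2² - 95·y_2² = 9247681 - 9247680 = 1 (should be 1). ✓

(x_1, y_1) = (39, 4); (x_2, y_2) = (3041, 312).


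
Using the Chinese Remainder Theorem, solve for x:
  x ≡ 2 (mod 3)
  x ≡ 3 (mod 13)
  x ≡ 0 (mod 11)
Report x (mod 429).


Moduli 3, 13, 11 are pairwise coprime; by CRT there is a unique solution modulo M = 3 · 13 · 11 = 429.
Solve pairwise, accumulating the modulus:
  Start with x ≡ 2 (mod 3).
  Combine with x ≡ 3 (mod 13): since gcd(3, 13) = 1, we get a unique residue mod 39.
    Write x = 2 + 3·t and substitute into x ≡ 3 (mod 13): 3·t ≡ 3 − 2 = 1 (mod 13).
    The inverse of 3 mod 13 is 9 (since 3·9 = 27 = 2·13 + 1), so t ≡ 9·1 = 9 ≡ 9 (mod 13).
    Then x = 2 + 3·9 = 29, valid modulo lcm(3, 13) = 39: x ≡ 29 (mod 39).
  Combine with x ≡ 0 (mod 11): since gcd(39, 11) = 1, we get a unique residue mod 429.
    Write x = 29 + 39·t and substitute into x ≡ 0 (mod 11): 39·t ≡ 0 − 29 = -29 (mod 11).
    Reduce coefficients mod 11: 6·t ≡ 4 (mod 11).
    The inverse of 6 mod 11 is 2 (since 6·2 = 12 = 1·11 + 1), so t ≡ 2·4 = 8 ≡ 8 (mod 11).
    Then x = 29 + 39·8 = 341, valid modulo lcm(39, 11) = 429: x ≡ 341 (mod 429).
Verify: 341 mod 3 = 2 ✓, 341 mod 13 = 3 ✓, 341 mod 11 = 0 ✓.

x ≡ 341 (mod 429).


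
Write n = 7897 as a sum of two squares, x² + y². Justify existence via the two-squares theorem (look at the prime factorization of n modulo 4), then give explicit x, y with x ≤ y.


Step 1: Factor n = 7897 = 53 · 149.
Step 2: Check the mod-4 condition on each prime factor: 53 ≡ 1 (mod 4), exponent 1; 149 ≡ 1 (mod 4), exponent 1.
All primes ≡ 3 (mod 4) appear to even exponent (or don't appear), so by the two-squares theorem n IS expressible as a sum of two squares.
Step 3: Build a representation. Here n = 53 · 149 is a product of primes ≡ 1 (mod 4). Each prime p ≡ 1 (mod 4) is itself a sum of two squares; find a² by testing p − a² for a perfect square:
  53: 53 − 1² = 52, 53 − 2² = 49 = 7² ⇒ 53 = 2² + 7².
  149: 149 − 1² = 148, 149 − 2² = 145, 149 − 3² = 140, 149 − 4² = 133, 149 − 5² = 124, 149 − 6² = 113, 149 − 7² = 100 = 10² ⇒ 149 = 7² + 10².
  Combine using the Brahmagupta–Fibonacci identity (a² + b²)(c² + d²) = (ac − bd)² + (ad + bc)² = (ac + bd)² + (ad − bc)²:
  53 · 149 = 7897: from (2² + 7²)(7² + 10²), take (2·7 − 7·10, 2·10 + 7·7) = (14 − 70, 20 + 49) = (-56, 69); dropping signs (only squares matter) gives (56, 69); check 56² + 69² = 3136 + 4761 = 7897 ✓.
Step 4: Order so x ≤ y and verify: 56² + 69² = 3136 + 4761 = 7897 = n. ✓

n = 7897 = 56² + 69² (one valid representation with x ≤ y).


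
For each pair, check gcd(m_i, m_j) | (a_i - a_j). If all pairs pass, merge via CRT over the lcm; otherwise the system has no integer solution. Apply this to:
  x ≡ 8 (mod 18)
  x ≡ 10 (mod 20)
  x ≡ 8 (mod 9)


Moduli 18, 20, 9 are not pairwise coprime, so CRT works modulo lcm(m_i) when all pairwise compatibility conditions hold.
Pairwise compatibility: gcd(m_i, m_j) must divide a_i - a_j for every pair.
Merge one congruence at a time:
  Start: x ≡ 8 (mod 18).
  Combine with x ≡ 10 (mod 20): gcd(18, 20) = 2; 10 - 8 = 2, which IS divisible by 2, so compatible.
    Write x = 8 + 18·t and substitute into x ≡ 10 (mod 20): 18·t ≡ 10 − 8 = 2 (mod 20).
    Divide the congruence (and modulus) by g = 2: 9·t ≡ 1 (mod 10).
    The inverse of 9 mod 10 is 9 (since 9·9 = 81 = 8·10 + 1), so t ≡ 9·1 = 9 ≡ 9 (mod 10).
    Then x = 8 + 18·9 = 170, valid modulo lcm(18, 20) = 180: x ≡ 170 (mod 180).
  Combine with x ≡ 8 (mod 9): gcd(180, 9) = 9; 8 - 170 = -162, which IS divisible by 9, so compatible.
    Write x = 170 + 180·t and substitute into x ≡ 8 (mod 9): 180·t ≡ 8 − 170 = -162 (mod 9).
    Divide the congruence (and modulus) by g = 9: 20·t ≡ -18 (mod 1).
    Modulo 1 every t works; take t = 0.
    Then x = 170 + 180·0 = 170, valid modulo lcm(180, 9) = 180: x ≡ 170 (mod 180).
Verify: 170 mod 18 = 8, 170 mod 20 = 10, 170 mod 9 = 8.

x ≡ 170 (mod 180).


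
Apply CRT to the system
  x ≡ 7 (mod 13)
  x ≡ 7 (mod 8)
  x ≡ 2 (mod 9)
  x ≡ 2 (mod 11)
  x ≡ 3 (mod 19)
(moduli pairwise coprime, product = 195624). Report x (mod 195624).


Product of moduli M = 13 · 8 · 9 · 11 · 19 = 195624.
Merge one congruence at a time:
  Start: x ≡ 7 (mod 13).
  Combine with x ≡ 7 (mod 8); new modulus lcm = 104.
    Write x = 7 + 13·t and substitute into x ≡ 7 (mod 8): 13·t ≡ 7 − 7 = 0 (mod 8).
    Reduce coefficients mod 8: 5·t ≡ 0 (mod 8).
    The inverse of 5 mod 8 is 5 (since 5·5 = 25 = 3·8 + 1), so t ≡ 5·0 = 0 ≡ 0 (mod 8).
    Then x = 7 + 13·0 = 7, valid modulo lcm(13, 8) = 104: x ≡ 7 (mod 104).
  Combine with x ≡ 2 (mod 9); new modulus lcm = 936.
    Write x = 7 + 104·t and substitute into x ≡ 2 (mod 9): 104·t ≡ 2 − 7 = -5 (mod 9).
    Reduce coefficients mod 9: 5·t ≡ 4 (mod 9).
    The inverse of 5 mod 9 is 2 (since 5·2 = 10 = 1·9 + 1), so t ≡ 2·4 = 8 ≡ 8 (mod 9).
    Then x = 7 + 104·8 = 839, valid modulo lcm(104, 9) = 936: x ≡ 839 (mod 936).
  Combine with x ≡ 2 (mod 11); new modulus lcm = 10296.
    Write x = 839 + 936·t and substitute into x ≡ 2 (mod 11): 936·t ≡ 2 − 839 = -837 (mod 11).
    Reduce coefficients mod 11: 1·t ≡ 10 (mod 11).
    So t ≡ 10 (mod 11).
    Then x = 839 + 936·10 = 10199, valid modulo lcm(936, 11) = 10296: x ≡ 10199 (mod 10296).
  Combine with x ≡ 3 (mod 19); new modulus lcm = 195624.
    Write x = 10199 + 10296·t and substitute into x ≡ 3 (mod 19): 10296·t ≡ 3 − 10199 = -10196 (mod 19).
    Reduce coefficients mod 19: 17·t ≡ 7 (mod 19).
    The inverse of 17 mod 19 is 9 (since 17·9 = 153 = 8·19 + 1), so t ≡ 9·7 = 63 ≡ 6 (mod 19).
    Then x = 10199 + 10296·6 = 71975, valid modulo lcm(10296, 19) = 195624: x ≡ 71975 (mod 195624).
Verify against each original: 71975 mod 13 = 7, 71975 mod 8 = 7, 71975 mod 9 = 2, 71975 mod 11 = 2, 71975 mod 19 = 3.

x ≡ 71975 (mod 195624).


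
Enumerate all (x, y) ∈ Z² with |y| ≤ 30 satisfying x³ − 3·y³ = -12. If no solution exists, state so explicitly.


The equation is x³ - 3y³ = -12. For fixed y, x³ = 3·y³ − 12, so a solution requires the RHS to be a perfect cube.
Strategy: iterate y from -30 to 30, compute RHS = 3·y³ − 12, and check whether it is a (positive or negative) perfect cube.
Check small values of y:
  y = 0: RHS = -12 is not a perfect cube.
  y = 1: RHS = -9 is not a perfect cube.
  y = -1: RHS = -15 is not a perfect cube.
  y = 2: RHS = 12 is not a perfect cube.
  y = -2: RHS = -36 is not a perfect cube.
  y = 3: RHS = 69 is not a perfect cube.
  y = -3: RHS = -93 is not a perfect cube.
Continuing the search up to |y| = 30 finds no solutions either.
No (x, y) in the scanned range satisfies the equation.

No integer solutions with |y| ≤ 30.


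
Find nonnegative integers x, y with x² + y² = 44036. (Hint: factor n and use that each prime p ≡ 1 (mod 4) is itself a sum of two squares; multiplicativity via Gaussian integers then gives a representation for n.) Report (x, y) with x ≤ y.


Step 1: Factor n = 44036 = 2^2 · 101 · 109.
Step 2: Check the mod-4 condition on each prime factor: 2 = 2 (special); 101 ≡ 1 (mod 4), exponent 1; 109 ≡ 1 (mod 4), exponent 1.
All primes ≡ 3 (mod 4) appear to even exponent (or don't appear), so by the two-squares theorem n IS expressible as a sum of two squares.
Step 3: Build a representation. Group n = k² · m with k = 2 and m = 101 · 109 = 11009 (a product of primes ≡ 1 (mod 4)); a representation of m scales to one of n via (k·x)² + (k·y)² = k²(x² + y²). Each prime p ≡ 1 (mod 4) is itself a sum of two squares; find a² by testing p − a² for a perfect square:
  101: 101 − 1² = 100 = 10² ⇒ 101 = 1² + 10².
  109: 109 − 1² = 108, 109 − 2² = 105, 109 − 3² = 100 = 10² ⇒ 109 = 3² + 10².
  Combine using the Brahmagupta–Fibonacci identity (a² + b²)(c² + d²) = (ac − bd)² + (ad + bc)² = (ac + bd)² + (ad − bc)²:
  101 · 109 = 11009: from (1² + 10²)(3² + 10²), take (1·3 − 10·10, 1·10 + 10·3) = (3 − 100, 10 + 30) = (-97, 40); dropping signs (only squares matter) gives (97, 40); check 97² + 40² = 9409 + 1600 = 11009 ✓.
  Scale by k = 2: (2·97, 2·40) = (194, 80).
Step 4: Order so x ≤ y and verify: 80² + 194² = 6400 + 37636 = 44036 = n. ✓

n = 44036 = 80² + 194² (one valid representation with x ≤ y).


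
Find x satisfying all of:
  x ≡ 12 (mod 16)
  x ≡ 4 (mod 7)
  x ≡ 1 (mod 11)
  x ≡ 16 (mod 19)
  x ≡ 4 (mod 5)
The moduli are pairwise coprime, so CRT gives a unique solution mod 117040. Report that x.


Product of moduli M = 16 · 7 · 11 · 19 · 5 = 117040.
Merge one congruence at a time:
  Start: x ≡ 12 (mod 16).
  Combine with x ≡ 4 (mod 7); new modulus lcm = 112.
    Write x = 12 + 16·t and substitute into x ≡ 4 (mod 7): 16·t ≡ 4 − 12 = -8 (mod 7).
    Reduce coefficients mod 7: 2·t ≡ 6 (mod 7).
    The inverse of 2 mod 7 is 4 (since 2·4 = 8 = 1·7 + 1), so t ≡ 4·6 = 24 ≡ 3 (mod 7).
    Then x = 12 + 16·3 = 60, valid modulo lcm(16, 7) = 112: x ≡ 60 (mod 112).
  Combine with x ≡ 1 (mod 11); new modulus lcm = 1232.
    Write x = 60 + 112·t and substitute into x ≡ 1 (mod 11): 112·t ≡ 1 − 60 = -59 (mod 11).
    Reduce coefficients mod 11: 2·t ≡ 7 (mod 11).
    The inverse of 2 mod 11 is 6 (since 2·6 = 12 = 1·11 + 1), so t ≡ 6·7 = 42 ≡ 9 (mod 11).
    Then x = 60 + 112·9 = 1068, valid modulo lcm(112, 11) = 1232: x ≡ 1068 (mod 1232).
  Combine with x ≡ 16 (mod 19); new modulus lcm = 23408.
    Write x = 1068 + 1232·t and substitute into x ≡ 16 (mod 19): 1232·t ≡ 16 − 1068 = -1052 (mod 19).
    Reduce coefficients mod 19: 16·t ≡ 12 (mod 19).
    The inverse of 16 mod 19 is 6 (since 16·6 = 96 = 5·19 + 1), so t ≡ 6·12 = 72 ≡ 15 (mod 19).
    Then x = 1068 + 1232·15 = 19548, valid modulo lcm(1232, 19) = 23408: x ≡ 19548 (mod 23408).
  Combine with x ≡ 4 (mod 5); new modulus lcm = 117040.
    Write x = 19548 + 23408·t and substitute into x ≡ 4 (mod 5): 23408·t ≡ 4 − 19548 = -19544 (mod 5).
    Reduce coefficients mod 5: 3·t ≡ 1 (mod 5).
    The inverse of 3 mod 5 is 2 (since 3·2 = 6 = 1·5 + 1), so t ≡ 2·1 = 2 ≡ 2 (mod 5).
    Then x = 19548 + 23408·2 = 66364, valid modulo lcm(23408, 5) = 117040: x ≡ 66364 (mod 117040).
Verify against each original: 66364 mod 16 = 12, 66364 mod 7 = 4, 66364 mod 11 = 1, 66364 mod 19 = 16, 66364 mod 5 = 4.

x ≡ 66364 (mod 117040).


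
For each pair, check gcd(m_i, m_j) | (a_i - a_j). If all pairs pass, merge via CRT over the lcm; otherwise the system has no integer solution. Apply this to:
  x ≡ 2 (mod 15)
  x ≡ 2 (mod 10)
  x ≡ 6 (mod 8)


Moduli 15, 10, 8 are not pairwise coprime, so CRT works modulo lcm(m_i) when all pairwise compatibility conditions hold.
Pairwise compatibility: gcd(m_i, m_j) must divide a_i - a_j for every pair.
Merge one congruence at a time:
  Start: x ≡ 2 (mod 15).
  Combine with x ≡ 2 (mod 10): gcd(15, 10) = 5; 2 - 2 = 0, which IS divisible by 5, so compatible.
    Write x = 2 + 15·t and substitute into x ≡ 2 (mod 10): 15·t ≡ 2 − 2 = 0 (mod 10).
    Divide the congruence (and modulus) by g = 5: 3·t ≡ 0 (mod 2).
    Reduce coefficients mod 2: 1·t ≡ 0 (mod 2).
    So t ≡ 0 (mod 2).
    Then x = 2 + 15·0 = 2, valid modulo lcm(15, 10) = 30: x ≡ 2 (mod 30).
  Combine with x ≡ 6 (mod 8): gcd(30, 8) = 2; 6 - 2 = 4, which IS divisible by 2, so compatible.
    Write x = 2 + 30·t and substitute into x ≡ 6 (mod 8): 30·t ≡ 6 − 2 = 4 (mod 8).
    Divide the congruence (and modulus) by g = 2: 15·t ≡ 2 (mod 4).
    Reduce coefficients mod 4: 3·t ≡ 2 (mod 4).
    The inverse of 3 mod 4 is 3 (since 3·3 = 9 = 2·4 + 1), so t ≡ 3·2 = 6 ≡ 2 (mod 4).
    Then x = 2 + 30·2 = 62, valid modulo lcm(30, 8) = 120: x ≡ 62 (mod 120).
Verify: 62 mod 15 = 2, 62 mod 10 = 2, 62 mod 8 = 6.

x ≡ 62 (mod 120).


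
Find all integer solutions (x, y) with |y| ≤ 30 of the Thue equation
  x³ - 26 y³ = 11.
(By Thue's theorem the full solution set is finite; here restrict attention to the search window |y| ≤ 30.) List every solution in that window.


The equation is x³ - 26y³ = 11. For fixed y, x³ = 26·y³ + 11, so a solution requires the RHS to be a perfect cube.
Strategy: iterate y from -30 to 30, compute RHS = 26·y³ + 11, and check whether it is a (positive or negative) perfect cube.
Check small values of y:
  y = 0: RHS = 11 is not a perfect cube.
  y = 1: RHS = 37 is not a perfect cube.
  y = -1: RHS = -15 is not a perfect cube.
  y = 2: RHS = 219 is not a perfect cube.
  y = -2: RHS = -197 is not a perfect cube.
  y = 3: RHS = 713 is not a perfect cube.
  y = -3: RHS = -691 is not a perfect cube.
Continuing the search up to |y| = 30 finds no solutions either.
No (x, y) in the scanned range satisfies the equation.

No integer solutions with |y| ≤ 30.


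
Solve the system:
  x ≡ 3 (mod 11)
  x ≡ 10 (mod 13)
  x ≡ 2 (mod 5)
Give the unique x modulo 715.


Moduli 11, 13, 5 are pairwise coprime; by CRT there is a unique solution modulo M = 11 · 13 · 5 = 715.
Solve pairwise, accumulating the modulus:
  Start with x ≡ 3 (mod 11).
  Combine with x ≡ 10 (mod 13): since gcd(11, 13) = 1, we get a unique residue mod 143.
    Write x = 3 + 11·t and substitute into x ≡ 10 (mod 13): 11·t ≡ 10 − 3 = 7 (mod 13).
    The inverse of 11 mod 13 is 6 (since 11·6 = 66 = 5·13 + 1), so t ≡ 6·7 = 42 ≡ 3 (mod 13).
    Then x = 3 + 11·3 = 36, valid modulo lcm(11, 13) = 143: x ≡ 36 (mod 143).
  Combine with x ≡ 2 (mod 5): since gcd(143, 5) = 1, we get a unique residue mod 715.
    Write x = 36 + 143·t and substitute into x ≡ 2 (mod 5): 143·t ≡ 2 − 36 = -34 (mod 5).
    Reduce coefficients mod 5: 3·t ≡ 1 (mod 5).
    The inverse of 3 mod 5 is 2 (since 3·2 = 6 = 1·5 + 1), so t ≡ 2·1 = 2 ≡ 2 (mod 5).
    Then x = 36 + 143·2 = 322, valid modulo lcm(143, 5) = 715: x ≡ 322 (mod 715).
Verify: 322 mod 11 = 3 ✓, 322 mod 13 = 10 ✓, 322 mod 5 = 2 ✓.

x ≡ 322 (mod 715).
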